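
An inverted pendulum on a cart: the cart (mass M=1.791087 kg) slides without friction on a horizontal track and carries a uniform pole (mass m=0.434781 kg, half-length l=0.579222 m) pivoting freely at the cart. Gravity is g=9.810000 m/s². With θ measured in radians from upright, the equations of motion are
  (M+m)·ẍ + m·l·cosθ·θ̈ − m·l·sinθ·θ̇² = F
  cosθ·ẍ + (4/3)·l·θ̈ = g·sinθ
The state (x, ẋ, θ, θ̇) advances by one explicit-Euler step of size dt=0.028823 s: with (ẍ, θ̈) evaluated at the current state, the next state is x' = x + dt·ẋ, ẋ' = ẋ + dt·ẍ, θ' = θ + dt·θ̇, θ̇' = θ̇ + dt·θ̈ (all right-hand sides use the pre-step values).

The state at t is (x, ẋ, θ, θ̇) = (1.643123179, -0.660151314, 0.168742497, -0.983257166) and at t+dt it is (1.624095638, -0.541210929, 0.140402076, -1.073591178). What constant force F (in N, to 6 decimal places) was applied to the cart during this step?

F = 8.366267 N

ẍ = (ẋ'−ẋ)/dt = (-0.541210929−-0.660151314)/0.028823 = 4.126579
θ̈ = (θ̇'−θ̇)/dt = (-1.073591178−-0.983257166)/0.028823 = -3.134095
sinθ=0.167943, cosθ=0.985797
F = (M+m)·ẍ + m·l·cosθ·θ̈ − m·l·sinθ·θ̇² = 9.185220 + -0.778064 − 0.040889 = 8.366267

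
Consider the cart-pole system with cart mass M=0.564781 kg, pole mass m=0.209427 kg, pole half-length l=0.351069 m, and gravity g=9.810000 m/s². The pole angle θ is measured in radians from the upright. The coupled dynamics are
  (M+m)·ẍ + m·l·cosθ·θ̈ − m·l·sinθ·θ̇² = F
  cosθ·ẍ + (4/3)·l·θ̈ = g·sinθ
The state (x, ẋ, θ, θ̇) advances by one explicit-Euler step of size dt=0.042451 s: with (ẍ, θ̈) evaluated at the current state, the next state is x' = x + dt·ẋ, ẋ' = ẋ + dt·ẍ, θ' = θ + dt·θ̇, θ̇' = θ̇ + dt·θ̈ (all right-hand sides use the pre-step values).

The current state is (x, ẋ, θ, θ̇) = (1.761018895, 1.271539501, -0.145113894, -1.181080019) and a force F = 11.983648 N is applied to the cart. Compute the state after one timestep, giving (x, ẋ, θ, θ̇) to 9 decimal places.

(1.814997018, 2.105564483, -0.195251922, -3.072757076)

sinθ=-0.144605128, cosθ=0.989489443
temp = (F + m·l·θ̇²·sinθ)/(M+m) = (11.983648 + -0.014830899)/0.774208 = 15.459433512
θ̈ = (g·sinθ − cosθ·temp)/(l·(4/3 − m·cos²θ/(M+m))) = -44.561425092
ẍ = temp − m·l·θ̈·cosθ/(M+m) = 19.646768783
Euler: x'=1.761018895+0.042451·1.271539501=1.814997018, ẋ'=1.271539501+0.042451·19.646768783=2.105564483
       θ'=-0.145113894+0.042451·-1.181080019=-0.195251922, θ̇'=-1.181080019+0.042451·-44.561425092=-3.072757076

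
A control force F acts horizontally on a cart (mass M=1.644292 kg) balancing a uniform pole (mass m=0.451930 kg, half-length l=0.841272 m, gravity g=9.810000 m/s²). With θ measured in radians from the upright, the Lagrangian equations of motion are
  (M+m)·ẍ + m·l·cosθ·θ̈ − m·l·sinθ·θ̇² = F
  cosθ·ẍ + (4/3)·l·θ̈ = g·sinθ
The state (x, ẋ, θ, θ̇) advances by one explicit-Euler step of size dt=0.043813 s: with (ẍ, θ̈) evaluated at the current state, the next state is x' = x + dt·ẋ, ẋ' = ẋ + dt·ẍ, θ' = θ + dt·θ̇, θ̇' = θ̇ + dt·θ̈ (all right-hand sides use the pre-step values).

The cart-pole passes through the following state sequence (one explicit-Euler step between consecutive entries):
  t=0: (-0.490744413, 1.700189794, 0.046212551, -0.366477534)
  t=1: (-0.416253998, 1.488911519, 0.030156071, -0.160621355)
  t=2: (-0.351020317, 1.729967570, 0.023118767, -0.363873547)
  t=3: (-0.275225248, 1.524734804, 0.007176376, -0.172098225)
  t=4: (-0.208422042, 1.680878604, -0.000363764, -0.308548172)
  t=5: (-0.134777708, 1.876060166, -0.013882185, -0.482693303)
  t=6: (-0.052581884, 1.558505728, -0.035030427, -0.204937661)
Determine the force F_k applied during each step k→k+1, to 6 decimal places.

step 0→1:
  ẍ = (ẋ'−ẋ)/dt = (1.488911519−1.700189794)/0.043813 = -4.822274
  θ̈ = (θ̇'−θ̇)/dt = (-0.160621355−-0.366477534)/0.043813 = 4.698518
  sinθ=0.046196, cosθ=0.998932
  F = (M+m)·ẍ + m·l·cosθ·θ̈ − m·l·sinθ·θ̇² = -10.108556 + 1.784451 − 0.002359 = -8.326464
step 1→2:
  ẍ = (ẋ'−ẋ)/dt = (1.729967570−1.488911519)/0.043813 = 5.501930
  θ̈ = (θ̇'−θ̇)/dt = (-0.363873547−-0.160621355)/0.043813 = -4.639084
  sinθ=0.030152, cosθ=0.999545
  F = (M+m)·ẍ + m·l·cosθ·θ̈ − m·l·sinθ·θ̇² = 11.533266 + -1.762960 − 0.000296 = 9.770011
step 2→3:
  ẍ = (ẋ'−ẋ)/dt = (1.524734804−1.729967570)/0.043813 = -4.684289
  θ̈ = (θ̇'−θ̇)/dt = (-0.172098225−-0.363873547)/0.043813 = 4.377133
  sinθ=0.023117, cosθ=0.999733
  F = (M+m)·ẍ + m·l·cosθ·θ̈ − m·l·sinθ·θ̇² = -9.819310 + 1.663724 − 0.001164 = -8.156750
step 3→4:
  ẍ = (ẋ'−ẋ)/dt = (1.680878604−1.524734804)/0.043813 = 3.563869
  θ̈ = (θ̇'−θ̇)/dt = (-0.308548172−-0.172098225)/0.043813 = -3.114371
  sinθ=0.007176, cosθ=0.999974
  F = (M+m)·ẍ + m·l·cosθ·θ̈ − m·l·sinθ·θ̇² = 7.470661 + -1.184041 − 0.000081 = 6.286539
step 4→5:
  ẍ = (ẋ'−ẋ)/dt = (1.876060166−1.680878604)/0.043813 = 4.454878
  θ̈ = (θ̇'−θ̇)/dt = (-0.482693303−-0.308548172)/0.043813 = -3.974737
  sinθ=-0.000364, cosθ=1.000000
  F = (M+m)·ẍ + m·l·cosθ·θ̈ − m·l·sinθ·θ̇² = 9.338413 + -1.511179 − -0.000013 = 7.827247
step 5→6:
  ẍ = (ẋ'−ẋ)/dt = (1.558505728−1.876060166)/0.043813 = -7.247950
  θ̈ = (θ̇'−θ̇)/dt = (-0.204937661−-0.482693303)/0.043813 = 6.339571
  sinθ=-0.013882, cosθ=0.999904
  F = (M+m)·ẍ + m·l·cosθ·θ̈ − m·l·sinθ·θ̇² = -15.193312 + 2.410048 − -0.001230 = -12.782035

F_0 = -8.326464 N
F_1 = 9.770011 N
F_2 = -8.156750 N
F_3 = 6.286539 N
F_4 = 7.827247 N
F_5 = -12.782035 N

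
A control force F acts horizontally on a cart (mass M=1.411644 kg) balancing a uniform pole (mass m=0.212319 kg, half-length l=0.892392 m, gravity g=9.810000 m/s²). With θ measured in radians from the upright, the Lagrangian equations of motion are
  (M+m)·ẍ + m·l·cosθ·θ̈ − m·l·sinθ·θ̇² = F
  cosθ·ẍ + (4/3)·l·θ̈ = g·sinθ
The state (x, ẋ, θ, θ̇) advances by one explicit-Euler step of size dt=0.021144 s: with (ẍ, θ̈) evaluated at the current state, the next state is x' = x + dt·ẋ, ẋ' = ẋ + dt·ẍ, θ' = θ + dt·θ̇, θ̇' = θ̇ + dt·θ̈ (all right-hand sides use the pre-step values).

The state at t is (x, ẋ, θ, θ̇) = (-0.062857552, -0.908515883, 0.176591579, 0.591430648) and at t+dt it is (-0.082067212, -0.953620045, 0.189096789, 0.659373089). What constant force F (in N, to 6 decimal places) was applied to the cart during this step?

ẍ = (ẋ'−ẋ)/dt = (-0.953620045−-0.908515883)/0.021144 = -2.133190
θ̈ = (θ̇'−θ̇)/dt = (0.659373089−0.591430648)/0.021144 = 3.213320
sinθ=0.175675, cosθ=0.984448
F = (M+m)·ẍ + m·l·cosθ·θ̈ − m·l·sinθ·θ̇² = -3.464221 + 0.599365 − 0.011643 = -2.876499

F = -2.876499 N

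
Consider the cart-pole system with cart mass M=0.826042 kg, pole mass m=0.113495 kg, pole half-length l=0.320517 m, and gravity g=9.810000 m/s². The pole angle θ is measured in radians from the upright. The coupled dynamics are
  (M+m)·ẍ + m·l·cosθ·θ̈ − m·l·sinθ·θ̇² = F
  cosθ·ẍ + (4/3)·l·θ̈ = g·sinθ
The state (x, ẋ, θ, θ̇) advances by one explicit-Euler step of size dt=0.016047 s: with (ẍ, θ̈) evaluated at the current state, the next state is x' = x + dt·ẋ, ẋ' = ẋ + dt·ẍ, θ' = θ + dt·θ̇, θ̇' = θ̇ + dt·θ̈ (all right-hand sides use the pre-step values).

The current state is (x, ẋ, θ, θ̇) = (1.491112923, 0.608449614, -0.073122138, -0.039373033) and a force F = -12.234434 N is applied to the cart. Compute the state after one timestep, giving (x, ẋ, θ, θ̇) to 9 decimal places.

(1.500876714, 0.379935719, -0.073753957, 0.467002315)

sinθ=-0.073056993, cosθ=0.997327767
temp = (F + m·l·θ̇²·sinθ)/(M+m) = (-12.234434 + -0.000004120)/0.939537 = -13.021773618
θ̈ = (g·sinθ − cosθ·temp)/(l·(4/3 − m·cos²θ/(M+m))) = 31.555764172
ẍ = temp − m·l·θ̈·cosθ/(M+m) = -14.240287618
Euler: x'=1.491112923+0.016047·0.608449614=1.500876714, ẋ'=0.608449614+0.016047·-14.240287618=0.379935719
       θ'=-0.073122138+0.016047·-0.039373033=-0.073753957, θ̇'=-0.039373033+0.016047·31.555764172=0.467002315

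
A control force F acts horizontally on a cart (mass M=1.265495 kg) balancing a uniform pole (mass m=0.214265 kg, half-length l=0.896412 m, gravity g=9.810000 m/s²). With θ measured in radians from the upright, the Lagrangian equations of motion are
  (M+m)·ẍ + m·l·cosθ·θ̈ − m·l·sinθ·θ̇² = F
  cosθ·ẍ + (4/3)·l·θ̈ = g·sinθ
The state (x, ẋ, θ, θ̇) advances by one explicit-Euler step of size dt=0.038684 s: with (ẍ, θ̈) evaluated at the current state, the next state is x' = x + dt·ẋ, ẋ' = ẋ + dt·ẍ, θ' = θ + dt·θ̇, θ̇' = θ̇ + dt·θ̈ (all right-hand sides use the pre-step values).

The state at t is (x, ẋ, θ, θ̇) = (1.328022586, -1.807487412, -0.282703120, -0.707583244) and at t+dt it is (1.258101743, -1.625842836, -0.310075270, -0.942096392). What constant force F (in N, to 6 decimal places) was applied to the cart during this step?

F = 5.857026 N

ẍ = (ẋ'−ẋ)/dt = (-1.625842836−-1.807487412)/0.038684 = 4.695600
θ̈ = (θ̇'−θ̇)/dt = (-0.942096392−-0.707583244)/0.038684 = -6.062278
sinθ=-0.278952, cosθ=0.960305
F = (M+m)·ẍ + m·l·cosθ·θ̈ − m·l·sinθ·θ̇² = 6.948361 + -1.118160 − -0.026825 = 5.857026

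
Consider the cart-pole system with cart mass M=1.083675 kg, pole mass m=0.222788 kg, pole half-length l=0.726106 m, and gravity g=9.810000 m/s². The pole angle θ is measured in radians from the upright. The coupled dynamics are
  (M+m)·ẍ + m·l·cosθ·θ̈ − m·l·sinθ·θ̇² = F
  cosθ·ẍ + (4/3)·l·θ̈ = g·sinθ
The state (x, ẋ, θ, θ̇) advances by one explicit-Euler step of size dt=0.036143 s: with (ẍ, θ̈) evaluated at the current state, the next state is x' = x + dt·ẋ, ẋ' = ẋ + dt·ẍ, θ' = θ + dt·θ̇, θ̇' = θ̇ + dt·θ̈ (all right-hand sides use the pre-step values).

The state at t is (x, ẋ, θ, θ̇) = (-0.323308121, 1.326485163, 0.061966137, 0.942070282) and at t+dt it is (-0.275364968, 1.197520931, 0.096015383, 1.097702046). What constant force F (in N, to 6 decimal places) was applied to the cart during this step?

F = -3.975333 N

ẍ = (ẋ'−ẋ)/dt = (1.197520931−1.326485163)/0.036143 = -3.568166
θ̈ = (θ̇'−θ̇)/dt = (1.097702046−0.942070282)/0.036143 = 4.306000
sinθ=0.061926, cosθ=0.998081
F = (M+m)·ẍ + m·l·cosθ·θ̈ − m·l·sinθ·θ̇² = -4.661677 + 0.695235 − 0.008891 = -3.975333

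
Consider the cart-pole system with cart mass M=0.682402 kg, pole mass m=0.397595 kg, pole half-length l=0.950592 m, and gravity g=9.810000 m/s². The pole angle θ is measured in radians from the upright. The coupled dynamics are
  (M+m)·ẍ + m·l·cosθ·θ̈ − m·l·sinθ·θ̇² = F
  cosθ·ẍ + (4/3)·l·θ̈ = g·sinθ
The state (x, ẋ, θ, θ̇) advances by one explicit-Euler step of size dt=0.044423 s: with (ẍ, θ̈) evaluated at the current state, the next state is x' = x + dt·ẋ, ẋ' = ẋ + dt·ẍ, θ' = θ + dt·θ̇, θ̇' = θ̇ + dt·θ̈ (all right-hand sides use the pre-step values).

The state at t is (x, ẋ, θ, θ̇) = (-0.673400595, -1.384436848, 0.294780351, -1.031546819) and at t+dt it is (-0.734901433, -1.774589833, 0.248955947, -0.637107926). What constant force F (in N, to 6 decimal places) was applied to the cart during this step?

F = -6.390980 N

ẍ = (ẋ'−ẋ)/dt = (-1.774589833−-1.384436848)/0.044423 = -8.782680
θ̈ = (θ̇'−θ̇)/dt = (-0.637107926−-1.031546819)/0.044423 = 8.879159
sinθ=0.290530, cosθ=0.956866
F = (M+m)·ẍ + m·l·cosθ·θ̈ − m·l·sinθ·θ̇² = -9.485268 + 3.211131 − 0.116843 = -6.390980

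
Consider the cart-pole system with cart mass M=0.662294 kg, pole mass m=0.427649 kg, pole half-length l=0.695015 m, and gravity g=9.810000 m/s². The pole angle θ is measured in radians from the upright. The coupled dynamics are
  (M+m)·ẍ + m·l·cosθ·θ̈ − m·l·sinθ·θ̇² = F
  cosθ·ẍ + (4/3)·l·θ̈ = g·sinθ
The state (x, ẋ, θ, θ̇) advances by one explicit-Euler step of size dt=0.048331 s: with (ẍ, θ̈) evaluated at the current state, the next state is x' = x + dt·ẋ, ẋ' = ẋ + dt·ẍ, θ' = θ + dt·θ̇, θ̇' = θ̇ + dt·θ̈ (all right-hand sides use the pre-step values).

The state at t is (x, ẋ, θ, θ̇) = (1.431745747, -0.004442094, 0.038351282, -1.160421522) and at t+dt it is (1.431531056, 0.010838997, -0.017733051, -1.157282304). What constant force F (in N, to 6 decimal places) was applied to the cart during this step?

ẍ = (ẋ'−ẋ)/dt = (0.010838997−-0.004442094)/0.048331 = 0.316176
θ̈ = (θ̇'−θ̇)/dt = (-1.157282304−-1.160421522)/0.048331 = 0.064952
sinθ=0.038342, cosθ=0.999265
F = (M+m)·ẍ + m·l·cosθ·θ̈ − m·l·sinθ·θ̇² = 0.344614 + 0.019291 − 0.015346 = 0.348559

F = 0.348559 N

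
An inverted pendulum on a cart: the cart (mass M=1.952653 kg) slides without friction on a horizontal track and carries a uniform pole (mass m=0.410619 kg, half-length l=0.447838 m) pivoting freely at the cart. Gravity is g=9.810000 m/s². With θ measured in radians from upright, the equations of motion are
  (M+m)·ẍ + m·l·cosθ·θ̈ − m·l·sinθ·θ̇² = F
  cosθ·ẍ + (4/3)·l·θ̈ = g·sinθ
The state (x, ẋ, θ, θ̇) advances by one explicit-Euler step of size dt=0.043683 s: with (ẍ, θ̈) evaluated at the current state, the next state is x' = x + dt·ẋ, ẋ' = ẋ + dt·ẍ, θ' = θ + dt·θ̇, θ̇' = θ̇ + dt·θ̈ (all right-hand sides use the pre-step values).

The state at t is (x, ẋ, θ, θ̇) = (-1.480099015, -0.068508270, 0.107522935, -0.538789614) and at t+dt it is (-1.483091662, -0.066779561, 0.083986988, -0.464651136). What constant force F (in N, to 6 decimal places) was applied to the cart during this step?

ẍ = (ẋ'−ẋ)/dt = (-0.066779561−-0.068508270)/0.043683 = 0.039574
θ̈ = (θ̇'−θ̇)/dt = (-0.464651136−-0.538789614)/0.043683 = 1.697193
sinθ=0.107316, cosθ=0.994225
F = (M+m)·ẍ + m·l·cosθ·θ̈ − m·l·sinθ·θ̇² = 0.093524 + 0.310296 − 0.005729 = 0.398091

F = 0.398091 N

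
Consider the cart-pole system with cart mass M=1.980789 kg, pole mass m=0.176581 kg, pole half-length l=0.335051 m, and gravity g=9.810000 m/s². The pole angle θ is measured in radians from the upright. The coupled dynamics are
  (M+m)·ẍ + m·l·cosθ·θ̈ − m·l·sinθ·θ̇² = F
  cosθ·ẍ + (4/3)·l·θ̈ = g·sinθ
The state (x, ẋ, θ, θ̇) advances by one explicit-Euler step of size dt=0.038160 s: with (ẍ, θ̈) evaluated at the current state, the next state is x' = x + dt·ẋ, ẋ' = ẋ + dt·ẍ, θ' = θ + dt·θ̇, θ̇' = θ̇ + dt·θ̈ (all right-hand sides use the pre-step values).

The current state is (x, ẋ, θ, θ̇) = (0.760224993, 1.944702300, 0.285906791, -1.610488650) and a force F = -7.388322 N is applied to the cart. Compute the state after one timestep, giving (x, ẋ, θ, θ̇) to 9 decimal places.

sinθ=0.282027548, cosθ=0.959406307
temp = (F + m·l·θ̇²·sinθ)/(M+m) = (-7.388322 + 0.043277460)/2.157370 = -3.404629035
θ̈ = (g·sinθ − cosθ·temp)/(l·(4/3 − m·cos²θ/(M+m))) = 14.313706904
ẍ = temp − m·l·θ̈·cosθ/(M+m) = -3.781233049
Euler: x'=0.760224993+0.038160·1.944702300=0.834434833, ẋ'=1.944702300+0.038160·-3.781233049=1.800410447
       θ'=0.285906791+0.038160·-1.610488650=0.224450544, θ̇'=-1.610488650+0.038160·14.313706904=-1.064277595

(0.834434833, 1.800410447, 0.224450544, -1.064277595)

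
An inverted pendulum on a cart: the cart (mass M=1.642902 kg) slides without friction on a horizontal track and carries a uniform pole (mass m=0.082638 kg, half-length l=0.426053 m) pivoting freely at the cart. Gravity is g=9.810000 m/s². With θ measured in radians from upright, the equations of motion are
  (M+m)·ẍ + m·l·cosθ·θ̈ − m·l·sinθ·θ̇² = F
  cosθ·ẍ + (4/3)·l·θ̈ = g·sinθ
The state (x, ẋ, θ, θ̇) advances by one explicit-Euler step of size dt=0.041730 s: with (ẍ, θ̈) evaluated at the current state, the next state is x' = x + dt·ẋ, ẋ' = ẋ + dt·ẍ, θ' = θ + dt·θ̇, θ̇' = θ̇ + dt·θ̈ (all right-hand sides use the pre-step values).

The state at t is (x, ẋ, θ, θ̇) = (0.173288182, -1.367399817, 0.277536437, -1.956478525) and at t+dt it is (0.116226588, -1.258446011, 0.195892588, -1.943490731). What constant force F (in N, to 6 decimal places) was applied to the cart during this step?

ẍ = (ẋ'−ẋ)/dt = (-1.258446011−-1.367399817)/0.041730 = 2.610923
θ̈ = (θ̇'−θ̇)/dt = (-1.943490731−-1.956478525)/0.041730 = 0.311234
sinθ=0.273987, cosθ=0.961733
F = (M+m)·ẍ + m·l·cosθ·θ̈ − m·l·sinθ·θ̇² = 4.505252 + 0.010539 − 0.036925 = 4.478865

F = 4.478865 N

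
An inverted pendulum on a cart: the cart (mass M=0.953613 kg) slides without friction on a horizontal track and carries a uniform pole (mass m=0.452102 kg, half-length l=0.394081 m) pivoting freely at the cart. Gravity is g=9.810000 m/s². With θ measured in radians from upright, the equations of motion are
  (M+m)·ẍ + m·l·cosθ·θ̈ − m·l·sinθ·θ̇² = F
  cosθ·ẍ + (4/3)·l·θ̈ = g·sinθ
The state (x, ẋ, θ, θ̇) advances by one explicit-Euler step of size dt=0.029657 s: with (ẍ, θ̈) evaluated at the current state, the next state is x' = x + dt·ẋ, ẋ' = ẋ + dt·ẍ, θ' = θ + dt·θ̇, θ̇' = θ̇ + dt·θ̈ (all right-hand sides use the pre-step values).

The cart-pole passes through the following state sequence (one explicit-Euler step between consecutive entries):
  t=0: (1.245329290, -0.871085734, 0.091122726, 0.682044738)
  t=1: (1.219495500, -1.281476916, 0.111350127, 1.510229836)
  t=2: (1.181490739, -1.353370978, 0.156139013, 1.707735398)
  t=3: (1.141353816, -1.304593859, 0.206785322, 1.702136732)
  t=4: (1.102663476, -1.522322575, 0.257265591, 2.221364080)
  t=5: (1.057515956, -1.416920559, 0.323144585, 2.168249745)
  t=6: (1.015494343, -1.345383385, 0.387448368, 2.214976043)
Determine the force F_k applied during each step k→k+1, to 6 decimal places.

step 0→1:
  ẍ = (ẋ'−ẋ)/dt = (-1.281476916−-0.871085734)/0.029657 = -13.837920
  θ̈ = (θ̇'−θ̇)/dt = (1.510229836−0.682044738)/0.029657 = 27.925451
  sinθ=0.090997, cosθ=0.995851
  F = (M+m)·ẍ + m·l·cosθ·θ̈ − m·l·sinθ·θ̇² = -19.452171 + 4.954691 − 0.007542 = -14.505022
step 1→2:
  ẍ = (ẋ'−ẋ)/dt = (-1.353370978−-1.281476916)/0.029657 = -2.424185
  θ̈ = (θ̇'−θ̇)/dt = (1.707735398−1.510229836)/0.029657 = 6.659661
  sinθ=0.111120, cosθ=0.993807
  F = (M+m)·ẍ + m·l·cosθ·θ̈ − m·l·sinθ·θ̇² = -3.407714 + 1.179169 − 0.045154 = -2.273699
step 2→3:
  ẍ = (ẋ'−ẋ)/dt = (-1.304593859−-1.353370978)/0.029657 = 1.644708
  θ̈ = (θ̇'−θ̇)/dt = (1.702136732−1.707735398)/0.029657 = -0.188781
  sinθ=0.155505, cosθ=0.987835
  F = (M+m)·ẍ + m·l·cosθ·θ̈ − m·l·sinθ·θ̇² = 2.311991 + -0.033225 − 0.080799 = 2.197967
step 3→4:
  ẍ = (ẋ'−ẋ)/dt = (-1.522322575−-1.304593859)/0.029657 = -7.341562
  θ̈ = (θ̇'−θ̇)/dt = (2.221364080−1.702136732)/0.029657 = 17.507750
  sinθ=0.205315, cosθ=0.978696
  F = (M+m)·ẍ + m·l·cosθ·θ̈ − m·l·sinθ·θ̇² = -10.320144 + 3.052812 − 0.105982 = -7.373314
step 4→5:
  ẍ = (ẋ'−ẋ)/dt = (-1.416920559−-1.522322575)/0.029657 = 3.554035
  θ̈ = (θ̇'−θ̇)/dt = (2.168249745−2.221364080)/0.029657 = -1.790954
  sinθ=0.254437, cosθ=0.967089
  F = (M+m)·ẍ + m·l·cosθ·θ̈ − m·l·sinθ·θ̇² = 4.995960 + -0.308584 − 0.223688 = 4.463689
step 5→6:
  ẍ = (ẋ'−ẋ)/dt = (-1.345383385−-1.416920559)/0.029657 = 2.412151
  θ̈ = (θ̇'−θ̇)/dt = (2.214976043−2.168249745)/0.029657 = 1.575557
  sinθ=0.317550, cosθ=0.948242
  F = (M+m)·ẍ + m·l·cosθ·θ̈ − m·l·sinθ·θ̇² = 3.390797 + 0.266180 − 0.265982 = 3.390995

F_0 = -14.505022 N
F_1 = -2.273699 N
F_2 = 2.197967 N
F_3 = -7.373314 N
F_4 = 4.463689 N
F_5 = 3.390995 N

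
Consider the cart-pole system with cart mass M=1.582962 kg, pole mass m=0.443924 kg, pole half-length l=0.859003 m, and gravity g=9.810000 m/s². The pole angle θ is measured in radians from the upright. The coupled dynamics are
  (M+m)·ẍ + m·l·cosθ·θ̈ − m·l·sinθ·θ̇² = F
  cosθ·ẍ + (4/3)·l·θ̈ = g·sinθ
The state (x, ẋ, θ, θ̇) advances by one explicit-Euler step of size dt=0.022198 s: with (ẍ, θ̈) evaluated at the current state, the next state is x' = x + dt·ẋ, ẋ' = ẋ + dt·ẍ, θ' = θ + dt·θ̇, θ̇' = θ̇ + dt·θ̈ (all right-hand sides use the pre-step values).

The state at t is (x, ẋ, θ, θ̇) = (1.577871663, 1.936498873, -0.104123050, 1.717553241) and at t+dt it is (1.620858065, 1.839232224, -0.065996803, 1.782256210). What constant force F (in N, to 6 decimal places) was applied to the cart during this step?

F = -7.658949 N

ẍ = (ẋ'−ẋ)/dt = (1.839232224−1.936498873)/0.022198 = -4.381775
θ̈ = (θ̇'−θ̇)/dt = (1.782256210−1.717553241)/0.022198 = 2.914811
sinθ=-0.103935, cosθ=0.994584
F = (M+m)·ẍ + m·l·cosθ·θ̈ − m·l·sinθ·θ̇² = -8.881359 + 1.105491 − -0.116919 = -7.658949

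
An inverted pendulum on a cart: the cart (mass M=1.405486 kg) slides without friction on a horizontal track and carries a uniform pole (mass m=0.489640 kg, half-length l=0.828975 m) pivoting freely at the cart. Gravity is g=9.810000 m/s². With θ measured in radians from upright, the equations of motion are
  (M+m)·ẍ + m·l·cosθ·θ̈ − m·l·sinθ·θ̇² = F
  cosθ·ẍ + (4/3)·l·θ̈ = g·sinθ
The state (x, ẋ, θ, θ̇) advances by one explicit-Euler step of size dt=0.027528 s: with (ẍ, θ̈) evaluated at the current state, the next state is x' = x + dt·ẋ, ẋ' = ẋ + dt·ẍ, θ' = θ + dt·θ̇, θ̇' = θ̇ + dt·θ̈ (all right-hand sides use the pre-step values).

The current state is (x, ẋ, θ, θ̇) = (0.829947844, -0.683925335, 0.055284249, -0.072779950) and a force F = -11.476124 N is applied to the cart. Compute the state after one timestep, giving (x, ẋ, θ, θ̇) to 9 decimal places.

(0.811120747, -0.894114505, 0.053280763, 0.130594642)

sinθ=0.055256092, cosθ=0.998472215
temp = (F + m·l·θ̇²·sinθ)/(M+m) = (-11.476124 + 0.000118802)/1.895126 = -6.055536781
θ̈ = (g·sinθ − cosθ·temp)/(l·(4/3 − m·cos²θ/(M+m))) = 7.387917459
ẍ = temp − m·l·θ̈·cosθ/(M+m) = -7.635468258
Euler: x'=0.829947844+0.027528·-0.683925335=0.811120747, ẋ'=-0.683925335+0.027528·-7.635468258=-0.894114505
       θ'=0.055284249+0.027528·-0.072779950=0.053280763, θ̇'=-0.072779950+0.027528·7.387917459=0.130594642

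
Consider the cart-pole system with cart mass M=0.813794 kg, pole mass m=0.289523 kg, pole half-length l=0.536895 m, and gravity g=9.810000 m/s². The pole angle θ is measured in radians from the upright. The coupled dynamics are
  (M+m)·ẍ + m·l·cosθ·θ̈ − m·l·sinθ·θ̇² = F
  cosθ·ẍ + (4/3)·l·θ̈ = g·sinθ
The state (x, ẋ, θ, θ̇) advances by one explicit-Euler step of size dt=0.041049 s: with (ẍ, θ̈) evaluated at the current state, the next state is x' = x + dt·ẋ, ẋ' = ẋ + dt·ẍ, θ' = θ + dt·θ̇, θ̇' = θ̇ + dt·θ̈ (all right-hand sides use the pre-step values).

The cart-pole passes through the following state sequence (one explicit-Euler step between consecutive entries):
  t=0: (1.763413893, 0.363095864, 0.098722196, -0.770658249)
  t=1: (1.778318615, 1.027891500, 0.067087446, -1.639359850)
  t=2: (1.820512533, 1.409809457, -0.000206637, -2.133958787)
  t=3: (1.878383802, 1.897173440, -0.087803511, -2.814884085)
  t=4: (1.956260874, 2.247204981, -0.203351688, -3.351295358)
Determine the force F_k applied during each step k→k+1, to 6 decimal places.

F_0 = 14.585747 N
F_1 = 8.368481 N
F_2 = 10.521026 N
F_3 = 7.492725 N

step 0→1:
  ẍ = (ẋ'−ẋ)/dt = (1.027891500−0.363095864)/0.041049 = 16.195173
  θ̈ = (θ̇'−θ̇)/dt = (-1.639359850−-0.770658249)/0.041049 = -21.162552
  sinθ=0.098562, cosθ=0.995131
  F = (M+m)·ẍ + m·l·cosθ·θ̈ − m·l·sinθ·θ̇² = 17.868409 + -3.273563 − 0.009099 = 14.585747
step 1→2:
  ẍ = (ẋ'−ẋ)/dt = (1.409809457−1.027891500)/0.041049 = 9.303953
  θ̈ = (θ̇'−θ̇)/dt = (-2.133958787−-1.639359850)/0.041049 = -12.048989
  sinθ=0.067037, cosθ=0.997750
  F = (M+m)·ẍ + m·l·cosθ·θ̈ − m·l·sinθ·θ̇² = 10.265209 + -1.868723 − 0.028005 = 8.368481
step 2→3:
  ẍ = (ẋ'−ẋ)/dt = (1.897173440−1.409809457)/0.041049 = 11.872737
  θ̈ = (θ̇'−θ̇)/dt = (-2.814884085−-2.133958787)/0.041049 = -16.588109
  sinθ=-0.000207, cosθ=1.000000
  F = (M+m)·ẍ + m·l·cosθ·θ̈ − m·l·sinθ·θ̇² = 13.099393 + -2.578513 − -0.000146 = 10.521026
step 3→4:
  ẍ = (ẋ'−ẋ)/dt = (2.247204981−1.897173440)/0.041049 = 8.527164
  θ̈ = (θ̇'−θ̇)/dt = (-3.351295358−-2.814884085)/0.041049 = -13.067584
  sinθ=-0.087691, cosθ=0.996148
  F = (M+m)·ẍ + m·l·cosθ·θ̈ − m·l·sinθ·θ̇² = 9.408165 + -2.023445 − -0.108006 = 7.492725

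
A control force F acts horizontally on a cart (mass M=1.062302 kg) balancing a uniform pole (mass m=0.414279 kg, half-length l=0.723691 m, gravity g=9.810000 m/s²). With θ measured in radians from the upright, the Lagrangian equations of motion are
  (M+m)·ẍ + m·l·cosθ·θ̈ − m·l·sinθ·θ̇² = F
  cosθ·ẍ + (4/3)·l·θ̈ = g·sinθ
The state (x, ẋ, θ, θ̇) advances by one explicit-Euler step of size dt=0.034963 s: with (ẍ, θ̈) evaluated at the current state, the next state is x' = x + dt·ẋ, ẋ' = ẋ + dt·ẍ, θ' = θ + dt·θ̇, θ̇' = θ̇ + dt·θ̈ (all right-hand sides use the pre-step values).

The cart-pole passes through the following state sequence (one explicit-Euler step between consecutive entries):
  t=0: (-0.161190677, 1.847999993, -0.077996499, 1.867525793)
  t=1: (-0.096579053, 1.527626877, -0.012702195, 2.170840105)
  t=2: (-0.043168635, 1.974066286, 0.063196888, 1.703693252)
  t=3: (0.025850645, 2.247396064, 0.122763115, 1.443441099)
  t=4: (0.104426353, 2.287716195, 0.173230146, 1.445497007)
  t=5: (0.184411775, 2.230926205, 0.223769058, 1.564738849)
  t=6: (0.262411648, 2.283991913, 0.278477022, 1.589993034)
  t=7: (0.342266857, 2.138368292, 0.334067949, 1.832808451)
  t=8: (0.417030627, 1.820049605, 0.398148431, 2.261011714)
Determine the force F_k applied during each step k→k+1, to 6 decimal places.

F_0 = -10.855708 N
F_1 = 14.866785 N
F_2 = 9.261265 N
F_3 = 1.643831 N
F_4 = -1.499167 N
F_5 = 2.289372 N
F_6 = -4.356484 N
F_7 = -10.304796 N

step 0→1:
  ẍ = (ẋ'−ẋ)/dt = (1.527626877−1.847999993)/0.034963 = -9.163204
  θ̈ = (θ̇'−θ̇)/dt = (2.170840105−1.867525793)/0.034963 = 8.675294
  sinθ=-0.077917, cosθ=0.996960
  F = (M+m)·ẍ + m·l·cosθ·θ̈ − m·l·sinθ·θ̇² = -13.530214 + 2.593032 − -0.081473 = -10.855708
step 1→2:
  ẍ = (ẋ'−ẋ)/dt = (1.974066286−1.527626877)/0.034963 = 12.768910
  θ̈ = (θ̇'−θ̇)/dt = (1.703693252−2.170840105)/0.034963 = -13.361178
  sinθ=-0.012702, cosθ=0.999919
  F = (M+m)·ẍ + m·l·cosθ·θ̈ − m·l·sinθ·θ̇² = 18.854330 + -4.005491 − -0.017946 = 14.866785
step 2→3:
  ẍ = (ẋ'−ẋ)/dt = (2.247396064−1.974066286)/0.034963 = 7.817687
  θ̈ = (θ̇'−θ̇)/dt = (1.443441099−1.703693252)/0.034963 = -7.443645
  sinθ=0.063155, cosθ=0.998004
  F = (M+m)·ẍ + m·l·cosθ·θ̈ − m·l·sinθ·θ̇² = 11.543448 + -2.227224 − 0.054959 = 9.261265
step 3→4:
  ẍ = (ẋ'−ẋ)/dt = (2.287716195−2.247396064)/0.034963 = 1.153223
  θ̈ = (θ̇'−θ̇)/dt = (1.445497007−1.443441099)/0.034963 = 0.058802
  sinθ=0.122455, cosθ=0.992474
  F = (M+m)·ẍ + m·l·cosθ·θ̈ − m·l·sinθ·θ̇² = 1.702827 + 0.017497 − 0.076493 = 1.643831
step 4→5:
  ẍ = (ẋ'−ẋ)/dt = (2.230926205−2.287716195)/0.034963 = -1.624288
  θ̈ = (θ̇'−θ̇)/dt = (1.564738849−1.445497007)/0.034963 = 3.410515
  sinθ=0.172365, cosθ=0.985033
  F = (M+m)·ẍ + m·l·cosθ·θ̈ − m·l·sinθ·θ̇² = -2.398393 + 1.007203 − 0.107977 = -1.499167
step 5→6:
  ẍ = (ẋ'−ẋ)/dt = (2.283991913−2.230926205)/0.034963 = 1.517768
  θ̈ = (θ̇'−θ̇)/dt = (1.589993034−1.564738849)/0.034963 = 0.722312
  sinθ=0.221906, cosθ=0.975068
  F = (M+m)·ẍ + m·l·cosθ·θ̈ − m·l·sinθ·θ̇² = 2.241107 + 0.211157 − 0.162892 = 2.289372
step 6→7:
  ẍ = (ẋ'−ẋ)/dt = (2.138368292−2.283991913)/0.034963 = -4.165078
  θ̈ = (θ̇'−θ̇)/dt = (1.832808451−1.589993034)/0.034963 = 6.944925
  sinθ=0.274892, cosθ=0.961475
  F = (M+m)·ẍ + m·l·cosθ·θ̈ − m·l·sinθ·θ̇² = -6.150075 + 2.001943 − 0.208352 = -4.356484
step 7→8:
  ẍ = (ẋ'−ẋ)/dt = (1.820049605−2.138368292)/0.034963 = -9.104444
  θ̈ = (θ̇'−θ̇)/dt = (2.261011714−1.832808451)/0.034963 = 12.247326
  sinθ=0.327889, cosθ=0.944716
  F = (M+m)·ẍ + m·l·cosθ·θ̈ − m·l·sinθ·θ̇² = -13.443450 + 3.468876 − 0.330223 = -10.304796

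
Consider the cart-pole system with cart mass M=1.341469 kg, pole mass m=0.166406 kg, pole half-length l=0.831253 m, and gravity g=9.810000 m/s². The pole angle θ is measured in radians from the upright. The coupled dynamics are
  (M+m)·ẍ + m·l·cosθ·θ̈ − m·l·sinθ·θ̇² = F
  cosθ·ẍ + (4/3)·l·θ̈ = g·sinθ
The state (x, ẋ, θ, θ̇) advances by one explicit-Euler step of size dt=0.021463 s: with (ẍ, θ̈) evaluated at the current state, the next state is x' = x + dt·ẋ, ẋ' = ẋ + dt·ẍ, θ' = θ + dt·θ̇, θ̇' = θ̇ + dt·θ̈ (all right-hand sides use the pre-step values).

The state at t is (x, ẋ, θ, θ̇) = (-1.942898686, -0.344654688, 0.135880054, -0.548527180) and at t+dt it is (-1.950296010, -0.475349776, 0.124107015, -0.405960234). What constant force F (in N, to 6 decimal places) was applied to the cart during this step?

F = -8.277221 N

ẍ = (ẋ'−ẋ)/dt = (-0.475349776−-0.344654688)/0.021463 = -6.089321
θ̈ = (θ̇'−θ̇)/dt = (-0.405960234−-0.548527180)/0.021463 = 6.642452
sinθ=0.135462, cosθ=0.990783
F = (M+m)·ẍ + m·l·cosθ·θ̈ − m·l·sinθ·θ̇² = -9.181934 + 0.910351 − 0.005638 = -8.277221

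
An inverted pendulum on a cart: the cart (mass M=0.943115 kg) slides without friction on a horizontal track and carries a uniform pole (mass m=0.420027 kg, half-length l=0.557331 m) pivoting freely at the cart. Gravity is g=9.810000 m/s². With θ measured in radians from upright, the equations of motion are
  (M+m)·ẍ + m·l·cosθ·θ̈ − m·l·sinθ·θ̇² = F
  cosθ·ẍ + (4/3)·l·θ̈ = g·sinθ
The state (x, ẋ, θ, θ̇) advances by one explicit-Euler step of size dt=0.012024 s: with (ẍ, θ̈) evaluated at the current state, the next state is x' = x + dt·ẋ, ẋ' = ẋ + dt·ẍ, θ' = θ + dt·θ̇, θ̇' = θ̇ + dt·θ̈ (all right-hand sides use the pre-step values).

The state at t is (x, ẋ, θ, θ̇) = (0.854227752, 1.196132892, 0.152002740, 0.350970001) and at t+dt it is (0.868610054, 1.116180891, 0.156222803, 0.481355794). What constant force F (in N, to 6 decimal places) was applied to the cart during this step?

F = -6.559200 N

ẍ = (ẋ'−ẋ)/dt = (1.116180891−1.196132892)/0.012024 = -6.649368
θ̈ = (θ̇'−θ̇)/dt = (0.481355794−0.350970001)/0.012024 = 10.843795
sinθ=0.151418, cosθ=0.988470
F = (M+m)·ẍ + m·l·cosθ·θ̈ − m·l·sinθ·θ̇² = -9.064033 + 2.509199 − 0.004366 = -6.559200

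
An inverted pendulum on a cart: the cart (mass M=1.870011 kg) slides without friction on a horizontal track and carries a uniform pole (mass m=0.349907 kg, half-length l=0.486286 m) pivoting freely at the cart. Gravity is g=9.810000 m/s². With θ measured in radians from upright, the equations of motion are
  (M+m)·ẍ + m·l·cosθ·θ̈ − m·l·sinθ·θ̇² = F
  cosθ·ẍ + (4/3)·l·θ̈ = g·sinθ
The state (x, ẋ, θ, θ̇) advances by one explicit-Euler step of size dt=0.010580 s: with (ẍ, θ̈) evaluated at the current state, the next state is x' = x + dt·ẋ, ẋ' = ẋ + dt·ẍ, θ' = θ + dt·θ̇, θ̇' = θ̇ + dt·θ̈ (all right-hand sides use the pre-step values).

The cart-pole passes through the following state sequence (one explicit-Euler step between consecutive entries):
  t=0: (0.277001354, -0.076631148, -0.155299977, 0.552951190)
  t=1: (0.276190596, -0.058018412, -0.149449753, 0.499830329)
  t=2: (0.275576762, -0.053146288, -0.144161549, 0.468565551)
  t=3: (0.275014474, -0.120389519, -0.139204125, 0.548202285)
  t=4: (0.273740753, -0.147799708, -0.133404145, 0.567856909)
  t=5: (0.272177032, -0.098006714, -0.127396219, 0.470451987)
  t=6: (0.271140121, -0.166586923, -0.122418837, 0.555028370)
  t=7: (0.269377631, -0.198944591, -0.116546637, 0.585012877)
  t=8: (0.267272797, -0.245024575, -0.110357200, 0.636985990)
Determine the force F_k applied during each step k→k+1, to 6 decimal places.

step 0→1:
  ẍ = (ẋ'−ẋ)/dt = (-0.058018412−-0.076631148)/0.010580 = 1.759238
  θ̈ = (θ̇'−θ̇)/dt = (0.499830329−0.552951190)/0.010580 = -5.020875
  sinθ=-0.154676, cosθ=0.987965
  F = (M+m)·ẍ + m·l·cosθ·θ̈ − m·l·sinθ·θ̇² = 3.905364 + -0.844045 − -0.008047 = 3.069366
step 1→2:
  ẍ = (ẋ'−ẋ)/dt = (-0.053146288−-0.058018412)/0.010580 = 0.460503
  θ̈ = (θ̇'−θ̇)/dt = (0.468565551−0.499830329)/0.010580 = -2.955083
  sinθ=-0.148894, cosθ=0.988853
  F = (M+m)·ẍ + m·l·cosθ·θ̈ − m·l·sinθ·θ̇² = 1.022279 + -0.497217 − -0.006329 = 0.531392
step 2→3:
  ẍ = (ẋ'−ẋ)/dt = (-0.120389519−-0.053146288)/0.010580 = -6.355693
  θ̈ = (θ̇'−θ̇)/dt = (0.548202285−0.468565551)/0.010580 = 7.527102
  sinθ=-0.143663, cosθ=0.989627
  F = (M+m)·ẍ + m·l·cosθ·θ̈ − m·l·sinθ·θ̇² = -14.109117 + 1.267487 − -0.005367 = -12.836263
step 3→4:
  ẍ = (ẋ'−ẋ)/dt = (-0.147799708−-0.120389519)/0.010580 = -2.590755
  θ̈ = (θ̇'−θ̇)/dt = (0.567856909−0.548202285)/0.010580 = 1.857715
  sinθ=-0.138755, cosθ=0.990327
  F = (M+m)·ẍ + m·l·cosθ·θ̈ − m·l·sinθ·θ̇² = -5.751264 + 0.313042 − -0.007095 = -5.431127
step 4→5:
  ẍ = (ẋ'−ẋ)/dt = (-0.098006714−-0.147799708)/0.010580 = 4.706332
  θ̈ = (θ̇'−θ̇)/dt = (0.470451987−0.567856909)/0.010580 = -9.206514
  sinθ=-0.133009, cosθ=0.991115
  F = (M+m)·ẍ + m·l·cosθ·θ̈ − m·l·sinθ·θ̇² = 10.447671 + -1.552614 − -0.007298 = 8.902355
step 5→6:
  ẍ = (ẋ'−ẋ)/dt = (-0.166586923−-0.098006714)/0.010580 = -6.482061
  θ̈ = (θ̇'−θ̇)/dt = (0.555028370−0.470451987)/0.010580 = 7.993987
  sinθ=-0.127052, cosθ=0.991896
  F = (M+m)·ẍ + m·l·cosθ·θ̈ − m·l·sinθ·θ̇² = -14.389645 + 1.349193 − -0.004785 = -13.035667
step 6→7:
  ẍ = (ẋ'−ẋ)/dt = (-0.198944591−-0.166586923)/0.010580 = -3.058381
  θ̈ = (θ̇'−θ̇)/dt = (0.585012877−0.555028370)/0.010580 = 2.834074
  sinθ=-0.122113, cosθ=0.992516
  F = (M+m)·ẍ + m·l·cosθ·θ̈ − m·l·sinθ·θ̇² = -6.789354 + 0.478623 − -0.006401 = -6.304331
step 7→8:
  ẍ = (ẋ'−ẋ)/dt = (-0.245024575−-0.198944591)/0.010580 = -4.355386
  θ̈ = (θ̇'−θ̇)/dt = (0.636985990−0.585012877)/0.010580 = 4.912393
  sinθ=-0.116283, cosθ=0.993216
  F = (M+m)·ẍ + m·l·cosθ·θ̈ − m·l·sinθ·θ̇² = -9.668600 + 0.830197 − -0.006772 = -8.831631

F_0 = 3.069366 N
F_1 = 0.531392 N
F_2 = -12.836263 N
F_3 = -5.431127 N
F_4 = 8.902355 N
F_5 = -13.035667 N
F_6 = -6.304331 N
F_7 = -8.831631 N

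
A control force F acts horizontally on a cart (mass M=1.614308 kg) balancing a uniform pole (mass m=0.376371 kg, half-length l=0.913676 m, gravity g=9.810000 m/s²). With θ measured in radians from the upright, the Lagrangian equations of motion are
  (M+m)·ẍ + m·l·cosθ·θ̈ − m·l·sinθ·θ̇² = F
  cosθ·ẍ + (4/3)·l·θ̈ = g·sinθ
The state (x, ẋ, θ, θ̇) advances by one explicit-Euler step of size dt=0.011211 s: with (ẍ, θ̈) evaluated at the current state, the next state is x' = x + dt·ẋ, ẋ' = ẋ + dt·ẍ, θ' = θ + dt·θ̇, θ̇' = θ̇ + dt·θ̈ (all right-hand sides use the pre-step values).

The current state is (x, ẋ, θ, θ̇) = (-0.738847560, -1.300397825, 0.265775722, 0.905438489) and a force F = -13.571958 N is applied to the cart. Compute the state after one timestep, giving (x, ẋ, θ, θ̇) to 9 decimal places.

(-0.753426320, -1.392530050, 0.275926593, 1.002123029)

sinθ=0.262657833, cosθ=0.964889042
temp = (F + m·l·θ̇²·sinθ)/(M+m) = (-13.571958 + 0.074048562)/1.990679 = -6.780555498
θ̈ = (g·sinθ − cosθ·temp)/(l·(4/3 − m·cos²θ/(M+m))) = 8.624078165
ẍ = temp − m·l·θ̈·cosθ/(M+m) = -8.218020214
Euler: x'=-0.738847560+0.011211·-1.300397825=-0.753426320, ẋ'=-1.300397825+0.011211·-8.218020214=-1.392530050
       θ'=0.265775722+0.011211·0.905438489=0.275926593, θ̇'=0.905438489+0.011211·8.624078165=1.002123029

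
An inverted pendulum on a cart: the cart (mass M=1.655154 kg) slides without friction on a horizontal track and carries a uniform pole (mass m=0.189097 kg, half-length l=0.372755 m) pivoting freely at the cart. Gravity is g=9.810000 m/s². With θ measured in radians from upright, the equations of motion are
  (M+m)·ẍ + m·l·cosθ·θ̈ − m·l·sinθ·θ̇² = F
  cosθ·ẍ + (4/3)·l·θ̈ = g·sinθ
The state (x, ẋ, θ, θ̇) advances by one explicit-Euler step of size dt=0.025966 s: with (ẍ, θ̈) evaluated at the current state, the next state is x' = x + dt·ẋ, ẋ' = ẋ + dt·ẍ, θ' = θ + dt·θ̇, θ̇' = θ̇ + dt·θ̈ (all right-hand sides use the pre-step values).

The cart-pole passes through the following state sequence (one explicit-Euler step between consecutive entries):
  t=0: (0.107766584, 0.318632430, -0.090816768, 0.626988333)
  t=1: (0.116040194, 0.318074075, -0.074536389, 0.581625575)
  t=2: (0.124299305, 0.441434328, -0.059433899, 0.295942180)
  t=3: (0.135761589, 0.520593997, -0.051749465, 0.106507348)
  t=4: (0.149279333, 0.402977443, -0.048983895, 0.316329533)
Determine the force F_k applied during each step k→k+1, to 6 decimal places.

F_0 = -0.159778 N
F_1 = 7.990155 N
F_2 = 5.109402 N
F_3 = -7.784929 N

step 0→1:
  ẍ = (ẋ'−ẋ)/dt = (0.318074075−0.318632430)/0.025966 = -0.021503
  θ̈ = (θ̇'−θ̇)/dt = (0.581625575−0.626988333)/0.025966 = -1.747006
  sinθ=-0.090692, cosθ=0.995879
  F = (M+m)·ẍ + m·l·cosθ·θ̈ − m·l·sinθ·θ̇² = -0.039658 + -0.122633 − -0.002513 = -0.159778
step 1→2:
  ẍ = (ẋ'−ẋ)/dt = (0.441434328−0.318074075)/0.025966 = 4.750838
  θ̈ = (θ̇'−θ̇)/dt = (0.295942180−0.581625575)/0.025966 = -11.002210
  sinθ=-0.074467, cosθ=0.997223
  F = (M+m)·ẍ + m·l·cosθ·θ̈ − m·l·sinθ·θ̇² = 8.761737 + -0.773358 − -0.001776 = 7.990155
step 2→3:
  ẍ = (ẋ'−ẋ)/dt = (0.520593997−0.441434328)/0.025966 = 3.048589
  θ̈ = (θ̇'−θ̇)/dt = (0.106507348−0.295942180)/0.025966 = -7.295495
  sinθ=-0.059399, cosθ=0.998234
  F = (M+m)·ẍ + m·l·cosθ·θ̈ − m·l·sinθ·θ̇² = 5.622364 + -0.513329 − -0.000367 = 5.109402
step 3→4:
  ẍ = (ẋ'−ẋ)/dt = (0.402977443−0.520593997)/0.025966 = -4.529637
  θ̈ = (θ̇'−θ̇)/dt = (0.316329533−0.106507348)/0.025966 = 8.080651
  sinθ=-0.051726, cosθ=0.998661
  F = (M+m)·ẍ + m·l·cosθ·θ̈ − m·l·sinθ·θ̇² = -8.353788 + 0.568817 − -0.000041 = -7.784929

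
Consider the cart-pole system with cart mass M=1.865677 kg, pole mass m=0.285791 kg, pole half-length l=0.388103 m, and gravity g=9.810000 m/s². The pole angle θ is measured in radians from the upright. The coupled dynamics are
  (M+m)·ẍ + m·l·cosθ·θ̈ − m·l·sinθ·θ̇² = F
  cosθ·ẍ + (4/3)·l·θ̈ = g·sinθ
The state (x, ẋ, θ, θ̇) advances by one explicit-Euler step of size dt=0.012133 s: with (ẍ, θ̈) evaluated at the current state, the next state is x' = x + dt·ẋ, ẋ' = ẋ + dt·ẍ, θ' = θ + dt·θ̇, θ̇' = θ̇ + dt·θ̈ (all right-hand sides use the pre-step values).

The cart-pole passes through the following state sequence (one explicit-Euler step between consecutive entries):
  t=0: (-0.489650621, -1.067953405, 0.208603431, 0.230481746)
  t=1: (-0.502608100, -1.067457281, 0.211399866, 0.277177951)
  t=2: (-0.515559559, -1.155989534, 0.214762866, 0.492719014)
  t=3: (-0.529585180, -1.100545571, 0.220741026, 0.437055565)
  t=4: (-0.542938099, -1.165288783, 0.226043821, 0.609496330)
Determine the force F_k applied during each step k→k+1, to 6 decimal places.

step 0→1:
  ẍ = (ẋ'−ẋ)/dt = (-1.067457281−-1.067953405)/0.012133 = 0.040890
  θ̈ = (θ̇'−θ̇)/dt = (0.277177951−0.230481746)/0.012133 = 3.848694
  sinθ=0.207094, cosθ=0.978321
  F = (M+m)·ẍ + m·l·cosθ·θ̈ − m·l·sinθ·θ̇² = 0.087974 + 0.417629 − 0.001220 = 0.504383
step 1→2:
  ẍ = (ẋ'−ẋ)/dt = (-1.155989534−-1.067457281)/0.012133 = -7.296815
  θ̈ = (θ̇'−θ̇)/dt = (0.492719014−0.277177951)/0.012133 = 17.764861
  sinθ=0.209829, cosθ=0.977738
  F = (M+m)·ẍ + m·l·cosθ·θ̈ − m·l·sinθ·θ̇² = -15.698863 + 1.926548 − 0.001788 = -13.774103
step 2→3:
  ẍ = (ẋ'−ẋ)/dt = (-1.100545571−-1.155989534)/0.012133 = 4.569683
  θ̈ = (θ̇'−θ̇)/dt = (0.437055565−0.492719014)/0.012133 = -4.587773
  sinθ=0.213116, cosθ=0.977027
  F = (M+m)·ẍ + m·l·cosθ·θ̈ − m·l·sinθ·θ̇² = 9.831527 + -0.497169 − 0.005739 = 9.328619
step 3→4:
  ẍ = (ẋ'−ẋ)/dt = (-1.165288783−-1.100545571)/0.012133 = -5.336126
  θ̈ = (θ̇'−θ̇)/dt = (0.609496330−0.437055565)/0.012133 = 14.212541
  sinθ=0.218953, cosθ=0.975735
  F = (M+m)·ẍ + m·l·cosθ·θ̈ − m·l·sinθ·θ̇² = -11.480504 + 1.538152 − 0.004639 = -9.946990

F_0 = 0.504383 N
F_1 = -13.774103 N
F_2 = 9.328619 N
F_3 = -9.946990 N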